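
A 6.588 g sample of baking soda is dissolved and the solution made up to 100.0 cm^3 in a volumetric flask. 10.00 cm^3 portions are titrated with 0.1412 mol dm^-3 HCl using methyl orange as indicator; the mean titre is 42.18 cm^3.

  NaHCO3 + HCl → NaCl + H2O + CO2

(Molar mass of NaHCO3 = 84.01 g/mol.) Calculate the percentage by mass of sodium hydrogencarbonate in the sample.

75.95 %

n(HCl) per titration = 0.04218 × 0.1412 = 5.956 × 10^-3 mol
n(NaHCO3) in each aliquot = 5.956 × 10^-3 mol (1:1 ratio)
n(NaHCO3) in the whole flask = 5.956 × 10^-3 × 100.0/10.00 = 0.05956 mol
mass of NaHCO3 = 0.05956 × 84.01 = 5.003 g
% NaHCO3 = 5.003 / 6.588 × 100 = 75.95 %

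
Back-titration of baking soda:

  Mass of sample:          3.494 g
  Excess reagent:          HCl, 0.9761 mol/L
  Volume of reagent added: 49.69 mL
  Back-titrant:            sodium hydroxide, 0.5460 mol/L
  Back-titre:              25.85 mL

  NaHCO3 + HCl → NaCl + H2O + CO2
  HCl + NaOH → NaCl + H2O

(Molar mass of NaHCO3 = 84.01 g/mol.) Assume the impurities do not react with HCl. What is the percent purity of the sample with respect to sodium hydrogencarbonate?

82.68 %

n(HCl) added = 0.04969 × 0.9761 = 0.04850 mol
n(NaOH) used in back-titration = 0.02585 × 0.5460 = 0.01411 mol
n(HCl) left over = 0.01411 mol (1:1 ratio)
n(HCl) consumed by analyte = 0.04850 − 0.01411 = 0.03439 mol
n(NaHCO3) = 0.03439 mol (1:1 ratio)
mass of NaHCO3 = 0.03439 × 84.01 = 2.889 g
% NaHCO3 = 2.889 / 3.494 × 100 = 82.68 %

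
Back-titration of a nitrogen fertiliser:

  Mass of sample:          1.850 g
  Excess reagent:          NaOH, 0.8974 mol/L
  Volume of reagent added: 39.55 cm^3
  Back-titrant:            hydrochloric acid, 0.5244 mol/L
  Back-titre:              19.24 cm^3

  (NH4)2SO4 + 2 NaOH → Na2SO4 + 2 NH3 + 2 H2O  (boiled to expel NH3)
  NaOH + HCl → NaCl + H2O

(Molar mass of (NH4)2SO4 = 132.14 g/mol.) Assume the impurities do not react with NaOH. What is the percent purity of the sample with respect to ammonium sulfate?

90.72 %

n(NaOH) added = 0.03955 × 0.8974 = 0.03549 mol
n(HCl) used in back-titration = 0.01924 × 0.5244 = 0.01009 mol
n(NaOH) left over = 0.01009 mol (1:1 ratio)
n(NaOH) consumed by analyte = 0.03549 − 0.01009 = 0.02540 mol
From the 1:2 ratio, n((NH4)2SO4) = 1/2 × 0.02540 = 0.01270 mol
mass of (NH4)2SO4 = 0.01270 × 132.14 = 1.678 g
% (NH4)2SO4 = 1.678 / 1.850 × 100 = 90.72 %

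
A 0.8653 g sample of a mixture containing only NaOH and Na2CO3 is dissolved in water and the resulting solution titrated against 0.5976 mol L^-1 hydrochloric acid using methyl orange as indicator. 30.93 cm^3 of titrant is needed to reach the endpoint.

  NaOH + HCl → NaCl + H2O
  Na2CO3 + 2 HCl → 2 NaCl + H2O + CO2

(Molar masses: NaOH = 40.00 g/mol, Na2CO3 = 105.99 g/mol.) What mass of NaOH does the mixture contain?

n(HCl) = 0.03093 × 0.5976 = 0.01848 mol
Let x = n(NaOH), y = n(Na2CO3).
Titrant: 1x + 2y = 0.01848;  mass: 40.00x + 105.99y = 0.8653
Solving, x = 8.792 × 10^-3 mol, y = 4.846 × 10^-3 mol
mass of NaOH = 8.792 × 10^-3 × 40.00 = 0.3517 g

0.3517 g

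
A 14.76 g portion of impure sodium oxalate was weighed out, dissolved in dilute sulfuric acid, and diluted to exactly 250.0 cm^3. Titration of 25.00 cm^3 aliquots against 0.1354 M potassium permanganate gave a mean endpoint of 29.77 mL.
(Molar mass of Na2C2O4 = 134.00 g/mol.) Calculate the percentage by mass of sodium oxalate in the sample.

91.49 %

2 MnO4^- + 5 C2O4^2- + 16 H^+ → 2 Mn^2+ + 10 CO2 + 8 H2O
n(KMnO4) per titration = 0.02977 × 0.1354 = 4.031 × 10^-3 mol
From the 5:2 ratio, n(Na2C2O4) in each aliquot = 5/2 × 4.031 × 10^-3 = 0.01008 mol
n(Na2C2O4) in the whole flask = 0.01008 × 250.0/25.00 = 0.1008 mol
mass of Na2C2O4 = 0.1008 × 134.00 = 13.50 g
% Na2C2O4 = 13.50 / 14.76 × 100 = 91.49 %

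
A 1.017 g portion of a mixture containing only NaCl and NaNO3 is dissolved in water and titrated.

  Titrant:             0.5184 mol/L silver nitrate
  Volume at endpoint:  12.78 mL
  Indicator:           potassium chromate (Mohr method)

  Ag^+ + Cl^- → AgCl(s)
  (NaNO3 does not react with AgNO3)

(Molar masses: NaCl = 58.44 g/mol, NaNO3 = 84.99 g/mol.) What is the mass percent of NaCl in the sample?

38.07 %

n(AgNO3) = 0.01278 × 0.5184 = 6.625 × 10^-3 mol
Let x = n(NaCl), y = n(NaNO3).
Titrant: 1x = 6.625 × 10^-3;  mass: 58.44x + 84.99y = 1.017
Solving, x = 6.625 × 10^-3 mol, y = 7.411 × 10^-3 mol
mass of NaCl = 6.625 × 10^-3 × 58.44 = 0.3872 g
% NaCl = 0.3872 / 1.017 × 100 = 38.07 %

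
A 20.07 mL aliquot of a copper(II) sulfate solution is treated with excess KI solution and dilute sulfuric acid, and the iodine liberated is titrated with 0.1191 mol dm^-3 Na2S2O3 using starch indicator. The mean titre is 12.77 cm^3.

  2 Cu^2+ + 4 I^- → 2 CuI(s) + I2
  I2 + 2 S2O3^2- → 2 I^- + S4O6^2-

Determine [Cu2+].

n(S2O3^2-) = 0.01277 × 0.1191 = 1.521 × 10^-3 mol
n(I2) = n(S2O3^2-)/2 = 7.605 × 10^-4 mol
From the 2:1 ratio, n(Cu2+) in the aliquot = 2/1 × 7.605 × 10^-4 = 1.521 × 10^-3 mol
[Cu2+] = 1.521 × 10^-3 / 0.02007 = 0.07578 mol/L

0.07578 mol/L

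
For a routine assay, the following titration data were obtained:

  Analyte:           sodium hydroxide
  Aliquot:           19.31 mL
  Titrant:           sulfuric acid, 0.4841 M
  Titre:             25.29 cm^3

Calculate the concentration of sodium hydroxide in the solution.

2 NaOH + H2SO4 → Na2SO4 + 2 H2O
n(H2SO4) = 0.02529 L × 0.4841 mol/L = 0.01224 mol
From the 2:1 mole ratio, n(NaOH) = 2/1 × 0.01224 = 0.02449 mol
[NaOH] = 0.02449 mol / 0.01931 L = 1.268 mol/L

1.268 M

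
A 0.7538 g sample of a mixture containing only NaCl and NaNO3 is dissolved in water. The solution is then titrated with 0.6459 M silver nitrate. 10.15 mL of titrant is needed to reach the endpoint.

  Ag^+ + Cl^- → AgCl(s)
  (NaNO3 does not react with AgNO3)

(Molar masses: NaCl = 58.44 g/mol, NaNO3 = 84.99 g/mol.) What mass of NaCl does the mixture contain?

0.3831 g

n(AgNO3) = 0.01015 × 0.6459 = 6.556 × 10^-3 mol
Let x = n(NaCl), y = n(NaNO3).
Titrant: 1x = 6.556 × 10^-3;  mass: 58.44x + 84.99y = 0.7538
Solving, x = 6.556 × 10^-3 mol, y = 4.361 × 10^-3 mol
mass of NaCl = 6.556 × 10^-3 × 58.44 = 0.3831 g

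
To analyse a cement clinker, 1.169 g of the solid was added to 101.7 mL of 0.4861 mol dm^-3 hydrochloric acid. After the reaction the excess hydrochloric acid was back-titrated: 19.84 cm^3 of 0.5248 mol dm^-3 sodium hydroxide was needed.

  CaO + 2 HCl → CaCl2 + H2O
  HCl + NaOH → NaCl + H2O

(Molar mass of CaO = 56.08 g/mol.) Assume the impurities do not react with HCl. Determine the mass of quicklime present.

n(HCl) added = 0.1017 × 0.4861 = 0.04944 mol
n(NaOH) used in back-titration = 0.01984 × 0.5248 = 0.01041 mol
n(HCl) left over = 0.01041 mol (1:1 ratio)
n(HCl) consumed by analyte = 0.04944 − 0.01041 = 0.03902 mol
From the 1:2 ratio, n(CaO) = 1/2 × 0.03902 = 0.01951 mol
mass of CaO = 0.01951 × 56.08 = 1.094 g

1.094 g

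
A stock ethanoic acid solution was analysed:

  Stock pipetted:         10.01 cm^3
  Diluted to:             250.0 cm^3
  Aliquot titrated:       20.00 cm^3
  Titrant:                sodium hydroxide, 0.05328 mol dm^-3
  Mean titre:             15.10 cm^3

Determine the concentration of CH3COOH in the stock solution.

1.005 mol/L

CH3COOH + NaOH → CH3COONa + H2O
n(NaOH) = 0.01510 × 0.05328 = 8.045 × 10^-4 mol
n(CH3COOH) in the aliquot = 8.045 × 10^-4 mol (1:1 ratio)
[CH3COOH]_dilute = 8.045 × 10^-4 / 0.02000 = 0.04023 mol/L
Dilution factor = 250.0 / 10.01 = 24.98
[CH3COOH]_stock = 0.04023 × 24.98 = 1.005 mol/L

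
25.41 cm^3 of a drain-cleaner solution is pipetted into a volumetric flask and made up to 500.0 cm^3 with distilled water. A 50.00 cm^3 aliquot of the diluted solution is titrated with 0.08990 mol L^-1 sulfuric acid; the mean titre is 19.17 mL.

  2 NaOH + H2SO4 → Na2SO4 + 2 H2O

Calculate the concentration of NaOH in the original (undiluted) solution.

1.356 mol/L

n(H2SO4) = 0.01917 × 0.08990 = 1.723 × 10^-3 mol
From the 2:1 ratio, n(NaOH) in the aliquot = 2/1 × 1.723 × 10^-3 = 3.447 × 10^-3 mol
[NaOH]_dilute = 3.447 × 10^-3 / 0.05000 = 0.06894 mol/L
Dilution factor = 500.0 / 25.41 = 19.68
[NaOH]_stock = 0.06894 × 19.68 = 1.356 mol/L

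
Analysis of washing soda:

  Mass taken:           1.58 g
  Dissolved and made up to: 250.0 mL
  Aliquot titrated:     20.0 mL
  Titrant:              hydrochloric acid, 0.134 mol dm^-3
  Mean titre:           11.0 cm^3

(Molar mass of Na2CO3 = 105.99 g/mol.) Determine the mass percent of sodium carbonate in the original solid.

Na2CO3 + 2 HCl → 2 NaCl + H2O + CO2
n(HCl) per titration = 0.0110 × 0.134 = 1.47 × 10^-3 mol
From the 1:2 ratio, n(Na2CO3) in each aliquot = 1/2 × 1.47 × 10^-3 = 7.37 × 10^-4 mol
n(Na2CO3) in the whole flask = 7.37 × 10^-4 × 250.0/20.0 = 9.21 × 10^-3 mol
mass of Na2CO3 = 9.21 × 10^-3 × 105.99 = 0.976 g
% Na2CO3 = 0.976 / 1.58 × 100 = 61.8 %

61.8 %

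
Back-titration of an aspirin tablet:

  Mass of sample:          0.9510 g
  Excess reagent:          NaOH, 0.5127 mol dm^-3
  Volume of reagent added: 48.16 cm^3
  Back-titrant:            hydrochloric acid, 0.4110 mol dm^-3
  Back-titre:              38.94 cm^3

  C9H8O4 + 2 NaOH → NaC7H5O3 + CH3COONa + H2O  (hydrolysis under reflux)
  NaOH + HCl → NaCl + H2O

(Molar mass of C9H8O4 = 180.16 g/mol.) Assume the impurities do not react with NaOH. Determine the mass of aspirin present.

0.7826 g

n(NaOH) added = 0.04816 × 0.5127 = 0.02469 mol
n(HCl) used in back-titration = 0.03894 × 0.4110 = 0.01600 mol
n(NaOH) left over = 0.01600 mol (1:1 ratio)
n(NaOH) consumed by analyte = 0.02469 − 0.01600 = 8.687 × 10^-3 mol
From the 1:2 ratio, n(C9H8O4) = 1/2 × 8.687 × 10^-3 = 4.344 × 10^-3 mol
mass of C9H8O4 = 4.344 × 10^-3 × 180.16 = 0.7826 g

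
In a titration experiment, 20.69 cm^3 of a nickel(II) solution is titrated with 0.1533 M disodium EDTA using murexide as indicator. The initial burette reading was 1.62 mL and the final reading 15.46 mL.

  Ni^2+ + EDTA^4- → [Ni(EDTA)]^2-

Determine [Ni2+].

n(EDTA) = 0.01384 L × 0.1533 mol/L = 2.122 × 10^-3 mol
n(Ni2+) = 2.122 × 10^-3 mol (1:1 mole ratio)
[Ni2+] = 2.122 × 10^-3 mol / 0.02069 L = 0.1025 mol/L

0.1025 M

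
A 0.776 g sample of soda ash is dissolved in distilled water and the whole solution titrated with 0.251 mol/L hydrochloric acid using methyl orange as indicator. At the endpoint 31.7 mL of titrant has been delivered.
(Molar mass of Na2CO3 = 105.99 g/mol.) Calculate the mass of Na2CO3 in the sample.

0.422 g

Na2CO3 + 2 HCl → 2 NaCl + H2O + CO2
n(HCl) = 0.0317 L × 0.251 mol/L = 7.96 × 10^-3 mol
From the 1:2 ratio, n(Na2CO3) = 1/2 × 7.96 × 10^-3 = 3.98 × 10^-3 mol
mass of Na2CO3 = 3.98 × 10^-3 × 105.99 g/mol = 0.422 g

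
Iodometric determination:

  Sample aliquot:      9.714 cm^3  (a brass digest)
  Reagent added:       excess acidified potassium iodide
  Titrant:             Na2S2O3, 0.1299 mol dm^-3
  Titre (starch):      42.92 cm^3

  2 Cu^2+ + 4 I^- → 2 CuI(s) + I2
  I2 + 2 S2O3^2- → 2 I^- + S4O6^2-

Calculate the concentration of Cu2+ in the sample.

n(S2O3^2-) = 0.04292 × 0.1299 = 5.575 × 10^-3 mol
n(I2) = n(S2O3^2-)/2 = 2.788 × 10^-3 mol
From the 2:1 ratio, n(Cu2+) in the aliquot = 2/1 × 2.788 × 10^-3 = 5.575 × 10^-3 mol
[Cu2+] = 5.575 × 10^-3 / 0.009714 = 0.5739 mol/L

0.5739 mol/L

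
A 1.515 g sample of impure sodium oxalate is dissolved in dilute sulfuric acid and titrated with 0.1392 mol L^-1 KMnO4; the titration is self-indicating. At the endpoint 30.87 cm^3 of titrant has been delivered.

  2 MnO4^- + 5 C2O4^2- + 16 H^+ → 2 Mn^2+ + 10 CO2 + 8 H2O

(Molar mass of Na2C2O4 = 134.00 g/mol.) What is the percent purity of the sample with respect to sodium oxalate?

n(KMnO4) = 0.03087 L × 0.1392 mol/L = 4.297 × 10^-3 mol
From the 5:2 ratio, n(Na2C2O4) = 5/2 × 4.297 × 10^-3 = 0.01074 mol
mass of Na2C2O4 = 0.01074 × 134.00 g/mol = 1.440 g
% Na2C2O4 = 1.440 / 1.515 × 100 = 95.02 %

95.02 %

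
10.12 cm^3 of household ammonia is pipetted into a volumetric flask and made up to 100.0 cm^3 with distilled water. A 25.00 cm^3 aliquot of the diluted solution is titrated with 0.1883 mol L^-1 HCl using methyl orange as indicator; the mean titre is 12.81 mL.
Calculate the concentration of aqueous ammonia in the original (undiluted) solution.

0.9534 mol/L

NH3 + HCl → NH4Cl
n(HCl) = 0.01281 × 0.1883 = 2.412 × 10^-3 mol
n(NH3) in the aliquot = 2.412 × 10^-3 mol (1:1 ratio)
[NH3]_dilute = 2.412 × 10^-3 / 0.02500 = 0.09648 mol/L
Dilution factor = 100.0 / 10.12 = 9.881
[NH3]_stock = 0.09648 × 9.881 = 0.9534 mol/L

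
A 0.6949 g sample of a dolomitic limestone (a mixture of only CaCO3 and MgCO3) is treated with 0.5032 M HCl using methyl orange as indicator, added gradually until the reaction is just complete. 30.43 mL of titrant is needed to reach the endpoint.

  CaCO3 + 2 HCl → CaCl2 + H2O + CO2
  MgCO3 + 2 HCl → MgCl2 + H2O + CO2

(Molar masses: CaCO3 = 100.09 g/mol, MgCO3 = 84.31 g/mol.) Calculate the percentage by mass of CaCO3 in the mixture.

45.10 %

n(HCl) = 0.03043 × 0.5032 = 0.01531 mol
Let x = n(CaCO3), y = n(MgCO3).
Titrant: 2x + 2y = 0.01531;  mass: 100.09x + 84.31y = 0.6949
Solving, x = 3.131 × 10^-3 mol, y = 4.525 × 10^-3 mol
mass of CaCO3 = 3.131 × 10^-3 × 100.09 = 0.3134 g
% CaCO3 = 0.3134 / 0.6949 × 100 = 45.10 %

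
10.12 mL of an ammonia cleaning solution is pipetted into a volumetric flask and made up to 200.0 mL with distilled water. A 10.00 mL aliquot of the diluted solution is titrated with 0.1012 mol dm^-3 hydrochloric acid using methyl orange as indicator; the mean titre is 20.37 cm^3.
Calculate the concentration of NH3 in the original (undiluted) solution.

NH3 + HCl → NH4Cl
n(HCl) = 0.02037 × 0.1012 = 2.061 × 10^-3 mol
n(NH3) in the aliquot = 2.061 × 10^-3 mol (1:1 ratio)
[NH3]_dilute = 2.061 × 10^-3 / 0.01000 = 0.2061 mol/L
Dilution factor = 200.0 / 10.12 = 19.76
[NH3]_stock = 0.2061 × 19.76 = 4.074 mol/L

4.074 mol/L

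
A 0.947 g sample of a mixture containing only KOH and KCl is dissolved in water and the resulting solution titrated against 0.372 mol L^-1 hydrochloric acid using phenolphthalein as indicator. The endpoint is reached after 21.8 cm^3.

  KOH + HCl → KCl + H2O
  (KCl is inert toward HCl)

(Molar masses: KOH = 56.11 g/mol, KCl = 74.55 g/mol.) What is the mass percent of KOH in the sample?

n(HCl) = 0.0218 × 0.372 = 8.11 × 10^-3 mol
Let x = n(KOH), y = n(KCl).
Titrant: 1x = 8.11 × 10^-3;  mass: 56.11x + 74.55y = 0.947
Solving, x = 8.11 × 10^-3 mol, y = 6.60 × 10^-3 mol
mass of KOH = 8.11 × 10^-3 × 56.11 = 0.455 g
% KOH = 0.455 / 0.947 × 100 = 48.0 %

48.0 %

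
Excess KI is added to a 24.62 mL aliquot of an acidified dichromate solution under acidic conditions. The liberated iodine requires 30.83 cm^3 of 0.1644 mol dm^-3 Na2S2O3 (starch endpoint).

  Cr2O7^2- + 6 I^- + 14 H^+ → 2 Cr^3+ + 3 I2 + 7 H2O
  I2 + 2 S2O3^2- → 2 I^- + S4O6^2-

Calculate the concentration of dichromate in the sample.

0.03431 mol/L

n(S2O3^2-) = 0.03083 × 0.1644 = 5.068 × 10^-3 mol
n(I2) = n(S2O3^2-)/2 = 2.534 × 10^-3 mol
From the 1:3 ratio, n(Cr2O7^2-) in the aliquot = 1/3 × 2.534 × 10^-3 = 8.447 × 10^-4 mol
[Cr2O7^2-] = 8.447 × 10^-4 / 0.02462 = 0.03431 mol/L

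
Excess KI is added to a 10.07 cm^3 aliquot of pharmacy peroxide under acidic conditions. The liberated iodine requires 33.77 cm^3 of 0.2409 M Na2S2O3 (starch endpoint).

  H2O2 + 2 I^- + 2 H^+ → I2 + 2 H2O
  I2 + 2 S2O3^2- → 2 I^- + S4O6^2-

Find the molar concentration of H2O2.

0.4039 M

n(S2O3^2-) = 0.03377 × 0.2409 = 8.135 × 10^-3 mol
n(I2) = n(S2O3^2-)/2 = 4.068 × 10^-3 mol
n(H2O2) in the aliquot = 4.068 × 10^-3 mol (1:1 ratio)
[H2O2] = 4.068 × 10^-3 / 0.01007 = 0.4039 mol/L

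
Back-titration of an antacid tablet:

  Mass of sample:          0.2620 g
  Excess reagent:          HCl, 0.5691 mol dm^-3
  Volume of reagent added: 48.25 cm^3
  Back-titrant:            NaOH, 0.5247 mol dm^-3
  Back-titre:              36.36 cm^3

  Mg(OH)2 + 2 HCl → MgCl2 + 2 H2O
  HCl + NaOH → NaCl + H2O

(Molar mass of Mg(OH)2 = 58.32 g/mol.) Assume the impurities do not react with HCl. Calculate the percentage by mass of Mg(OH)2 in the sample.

n(HCl) added = 0.04825 × 0.5691 = 0.02746 mol
n(NaOH) used in back-titration = 0.03636 × 0.5247 = 0.01908 mol
n(HCl) left over = 0.01908 mol (1:1 ratio)
n(HCl) consumed by analyte = 0.02746 − 0.01908 = 8.381 × 10^-3 mol
From the 1:2 ratio, n(Mg(OH)2) = 1/2 × 8.381 × 10^-3 = 4.190 × 10^-3 mol
mass of Mg(OH)2 = 4.190 × 10^-3 × 58.32 = 0.2444 g
% Mg(OH)2 = 0.2444 / 0.2620 × 100 = 93.28 %

93.28 %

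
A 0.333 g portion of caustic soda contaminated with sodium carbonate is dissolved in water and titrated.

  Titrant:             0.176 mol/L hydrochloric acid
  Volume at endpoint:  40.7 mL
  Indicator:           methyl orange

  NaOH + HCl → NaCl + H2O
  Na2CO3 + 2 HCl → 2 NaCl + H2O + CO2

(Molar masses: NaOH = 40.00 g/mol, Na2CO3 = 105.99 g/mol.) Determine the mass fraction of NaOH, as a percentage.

n(HCl) = 0.0407 × 0.176 = 7.16 × 10^-3 mol
Let x = n(NaOH), y = n(Na2CO3).
Titrant: 1x + 2y = 7.16 × 10^-3;  mass: 40.00x + 105.99y = 0.333
Solving, x = 3.59 × 10^-3 mol, y = 1.79 × 10^-3 mol
mass of NaOH = 3.59 × 10^-3 × 40.00 = 0.143 g
% NaOH = 0.143 / 0.333 × 100 = 43.1 %

43.1 %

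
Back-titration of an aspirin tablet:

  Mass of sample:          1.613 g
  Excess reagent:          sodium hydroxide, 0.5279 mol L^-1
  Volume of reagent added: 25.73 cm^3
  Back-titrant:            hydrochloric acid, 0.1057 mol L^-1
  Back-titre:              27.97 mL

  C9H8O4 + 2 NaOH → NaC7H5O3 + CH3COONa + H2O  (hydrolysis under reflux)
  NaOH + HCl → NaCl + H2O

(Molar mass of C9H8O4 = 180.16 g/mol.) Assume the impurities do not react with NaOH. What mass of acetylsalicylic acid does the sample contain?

0.9572 g

n(NaOH) added = 0.02573 × 0.5279 = 0.01358 mol
n(HCl) used in back-titration = 0.02797 × 0.1057 = 2.956 × 10^-3 mol
n(NaOH) left over = 2.956 × 10^-3 mol (1:1 ratio)
n(NaOH) consumed by analyte = 0.01358 − 2.956 × 10^-3 = 0.01063 mol
From the 1:2 ratio, n(C9H8O4) = 1/2 × 0.01063 = 5.313 × 10^-3 mol
mass of C9H8O4 = 5.313 × 10^-3 × 180.16 = 0.9572 g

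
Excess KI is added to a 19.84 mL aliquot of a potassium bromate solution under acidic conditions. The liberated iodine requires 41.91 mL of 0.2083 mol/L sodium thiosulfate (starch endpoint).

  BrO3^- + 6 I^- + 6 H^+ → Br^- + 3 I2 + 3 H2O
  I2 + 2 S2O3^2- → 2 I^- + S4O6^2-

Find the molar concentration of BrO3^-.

0.07334 mol/L

n(S2O3^2-) = 0.04191 × 0.2083 = 8.730 × 10^-3 mol
n(I2) = n(S2O3^2-)/2 = 4.365 × 10^-3 mol
From the 1:3 ratio, n(BrO3^-) in the aliquot = 1/3 × 4.365 × 10^-3 = 1.455 × 10^-3 mol
[BrO3^-] = 1.455 × 10^-3 / 0.01984 = 0.07334 mol/L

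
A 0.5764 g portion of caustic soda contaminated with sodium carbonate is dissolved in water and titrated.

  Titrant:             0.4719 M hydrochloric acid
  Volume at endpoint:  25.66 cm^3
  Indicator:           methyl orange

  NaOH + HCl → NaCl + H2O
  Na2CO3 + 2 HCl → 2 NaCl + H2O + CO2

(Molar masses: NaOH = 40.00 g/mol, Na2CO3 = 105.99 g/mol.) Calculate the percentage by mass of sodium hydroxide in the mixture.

34.88 %

n(HCl) = 0.02566 × 0.4719 = 0.01211 mol
Let x = n(NaOH), y = n(Na2CO3).
Titrant: 1x + 2y = 0.01211;  mass: 40.00x + 105.99y = 0.5764
Solving, x = 5.026 × 10^-3 mol, y = 3.541 × 10^-3 mol
mass of NaOH = 5.026 × 10^-3 × 40.00 = 0.2010 g
% NaOH = 0.2010 / 0.5764 × 100 = 34.88 %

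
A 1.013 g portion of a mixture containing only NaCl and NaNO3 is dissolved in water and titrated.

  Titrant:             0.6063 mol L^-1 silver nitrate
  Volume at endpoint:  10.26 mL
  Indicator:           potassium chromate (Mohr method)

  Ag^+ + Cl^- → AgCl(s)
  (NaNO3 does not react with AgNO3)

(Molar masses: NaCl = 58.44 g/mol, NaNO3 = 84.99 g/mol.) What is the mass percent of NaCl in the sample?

n(AgNO3) = 0.01026 × 0.6063 = 6.221 × 10^-3 mol
Let x = n(NaCl), y = n(NaNO3).
Titrant: 1x = 6.221 × 10^-3;  mass: 58.44x + 84.99y = 1.013
Solving, x = 6.221 × 10^-3 mol, y = 7.642 × 10^-3 mol
mass of NaCl = 6.221 × 10^-3 × 58.44 = 0.3635 g
% NaCl = 0.3635 / 1.013 × 100 = 35.89 %

35.89 %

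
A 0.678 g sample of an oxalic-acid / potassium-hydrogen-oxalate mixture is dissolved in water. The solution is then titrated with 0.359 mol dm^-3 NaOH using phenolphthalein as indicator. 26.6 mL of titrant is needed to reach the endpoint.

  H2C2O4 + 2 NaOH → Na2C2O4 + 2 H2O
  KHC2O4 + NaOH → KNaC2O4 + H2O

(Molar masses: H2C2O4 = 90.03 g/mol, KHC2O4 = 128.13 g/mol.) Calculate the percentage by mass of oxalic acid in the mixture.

n(NaOH) = 0.0266 × 0.359 = 9.55 × 10^-3 mol
Let x = n(H2C2O4), y = n(KHC2O4).
Titrant: 2x + 1y = 9.55 × 10^-3;  mass: 90.03x + 128.13y = 0.678
Solving, x = 3.28 × 10^-3 mol, y = 2.99 × 10^-3 mol
mass of H2C2O4 = 3.28 × 10^-3 × 90.03 = 0.295 g
% H2C2O4 = 0.295 / 0.678 × 100 = 43.6 %

43.6 %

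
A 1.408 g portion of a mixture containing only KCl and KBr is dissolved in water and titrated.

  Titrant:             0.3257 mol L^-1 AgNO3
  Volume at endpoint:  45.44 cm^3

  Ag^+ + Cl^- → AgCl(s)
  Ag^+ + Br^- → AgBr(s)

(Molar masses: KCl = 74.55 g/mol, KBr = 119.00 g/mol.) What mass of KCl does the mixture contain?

n(AgNO3) = 0.04544 × 0.3257 = 0.01480 mol
Let x = n(KCl), y = n(KBr).
Titrant: 1x + 1y = 0.01480;  mass: 74.55x + 119.00y = 1.408
Solving, x = 7.945 × 10^-3 mol, y = 6.854 × 10^-3 mol
mass of KCl = 7.945 × 10^-3 × 74.55 = 0.5923 g

0.5923 g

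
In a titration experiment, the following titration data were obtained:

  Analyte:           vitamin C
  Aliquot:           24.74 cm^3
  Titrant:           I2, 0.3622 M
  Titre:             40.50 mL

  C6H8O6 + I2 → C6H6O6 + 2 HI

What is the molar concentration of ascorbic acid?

n(I2) = 0.04050 L × 0.3622 mol/L = 0.01467 mol
n(C6H8O6) = 0.01467 mol (1:1 mole ratio)
[C6H8O6] = 0.01467 mol / 0.02474 L = 0.5929 mol/L

0.5929 M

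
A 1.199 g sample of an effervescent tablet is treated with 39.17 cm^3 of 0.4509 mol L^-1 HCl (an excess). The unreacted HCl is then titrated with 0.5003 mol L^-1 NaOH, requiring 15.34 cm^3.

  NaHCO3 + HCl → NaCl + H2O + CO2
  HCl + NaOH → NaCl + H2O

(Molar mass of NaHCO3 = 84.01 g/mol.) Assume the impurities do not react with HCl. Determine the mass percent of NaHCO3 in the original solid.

n(HCl) added = 0.03917 × 0.4509 = 0.01766 mol
n(NaOH) used in back-titration = 0.01534 × 0.5003 = 7.675 × 10^-3 mol
n(HCl) left over = 7.675 × 10^-3 mol (1:1 ratio)
n(HCl) consumed by analyte = 0.01766 − 7.675 × 10^-3 = 9.987 × 10^-3 mol
n(NaHCO3) = 9.987 × 10^-3 mol (1:1 ratio)
mass of NaHCO3 = 9.987 × 10^-3 × 84.01 = 0.8390 g
% NaHCO3 = 0.8390 / 1.199 × 100 = 69.98 %

69.98 %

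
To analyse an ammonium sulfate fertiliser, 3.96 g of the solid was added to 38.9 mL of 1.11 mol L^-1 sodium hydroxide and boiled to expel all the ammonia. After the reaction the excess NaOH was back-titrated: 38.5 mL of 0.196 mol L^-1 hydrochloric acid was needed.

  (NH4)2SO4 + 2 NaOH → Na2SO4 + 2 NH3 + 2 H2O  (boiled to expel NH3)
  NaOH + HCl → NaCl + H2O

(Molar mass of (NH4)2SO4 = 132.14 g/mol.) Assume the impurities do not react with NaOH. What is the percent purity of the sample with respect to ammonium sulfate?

n(NaOH) added = 0.0389 × 1.11 = 0.0432 mol
n(HCl) used in back-titration = 0.0385 × 0.196 = 7.55 × 10^-3 mol
n(NaOH) left over = 7.55 × 10^-3 mol (1:1 ratio)
n(NaOH) consumed by analyte = 0.0432 − 7.55 × 10^-3 = 0.0356 mol
From the 1:2 ratio, n((NH4)2SO4) = 1/2 × 0.0356 = 0.0178 mol
mass of (NH4)2SO4 = 0.0178 × 132.14 = 2.35 g
% (NH4)2SO4 = 2.35 / 3.96 × 100 = 59.5 %

59.5 %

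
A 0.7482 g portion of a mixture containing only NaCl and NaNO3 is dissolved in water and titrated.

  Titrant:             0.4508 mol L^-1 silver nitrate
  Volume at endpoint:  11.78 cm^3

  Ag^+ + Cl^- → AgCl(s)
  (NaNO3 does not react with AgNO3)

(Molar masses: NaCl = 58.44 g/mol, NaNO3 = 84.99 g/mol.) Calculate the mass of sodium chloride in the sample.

n(AgNO3) = 0.01178 × 0.4508 = 5.310 × 10^-3 mol
Let x = n(NaCl), y = n(NaNO3).
Titrant: 1x = 5.310 × 10^-3;  mass: 58.44x + 84.99y = 0.7482
Solving, x = 5.310 × 10^-3 mol, y = 5.152 × 10^-3 mol
mass of NaCl = 5.310 × 10^-3 × 58.44 = 0.3103 g

0.3103 g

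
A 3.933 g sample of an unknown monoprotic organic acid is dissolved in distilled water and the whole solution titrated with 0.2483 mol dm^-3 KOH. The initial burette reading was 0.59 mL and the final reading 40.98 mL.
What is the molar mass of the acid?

392.2 g/mol

n(KOH) = 0.04039 L × 0.2483 mol/L = 0.01003 mol
n(HA) = 0.01003 mol (1:1 ratio)
M = m / n = 3.933 g / 0.01003 mol = 392.2 g/mol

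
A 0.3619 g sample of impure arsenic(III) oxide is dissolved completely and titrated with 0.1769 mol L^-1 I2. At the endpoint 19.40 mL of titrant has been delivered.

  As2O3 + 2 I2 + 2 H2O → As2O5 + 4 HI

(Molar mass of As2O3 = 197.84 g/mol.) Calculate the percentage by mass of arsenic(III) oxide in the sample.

93.80 %

n(I2) = 0.01940 L × 0.1769 mol/L = 3.432 × 10^-3 mol
From the 1:2 ratio, n(As2O3) = 1/2 × 3.432 × 10^-3 = 1.716 × 10^-3 mol
mass of As2O3 = 1.716 × 10^-3 × 197.84 g/mol = 0.3395 g
% As2O3 = 0.3395 / 0.3619 × 100 = 93.80 %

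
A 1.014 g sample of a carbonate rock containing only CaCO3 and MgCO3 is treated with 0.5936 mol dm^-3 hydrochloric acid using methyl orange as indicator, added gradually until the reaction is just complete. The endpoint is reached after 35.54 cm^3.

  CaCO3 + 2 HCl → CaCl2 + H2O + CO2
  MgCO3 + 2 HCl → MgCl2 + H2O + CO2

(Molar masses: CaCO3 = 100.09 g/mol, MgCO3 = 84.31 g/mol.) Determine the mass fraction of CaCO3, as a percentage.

n(HCl) = 0.03554 × 0.5936 = 0.02110 mol
Let x = n(CaCO3), y = n(MgCO3).
Titrant: 2x + 2y = 0.02110;  mass: 100.09x + 84.31y = 1.014
Solving, x = 7.901 × 10^-3 mol, y = 2.647 × 10^-3 mol
mass of CaCO3 = 7.901 × 10^-3 × 100.09 = 0.7908 g
% CaCO3 = 0.7908 / 1.014 × 100 = 77.99 %

77.99 %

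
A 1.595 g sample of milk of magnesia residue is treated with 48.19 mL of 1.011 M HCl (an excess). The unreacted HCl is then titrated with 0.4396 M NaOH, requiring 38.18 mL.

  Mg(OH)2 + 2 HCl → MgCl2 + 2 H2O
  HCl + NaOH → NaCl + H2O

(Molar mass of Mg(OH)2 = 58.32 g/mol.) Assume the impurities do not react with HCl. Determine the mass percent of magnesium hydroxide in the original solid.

n(HCl) added = 0.04819 × 1.011 = 0.04872 mol
n(NaOH) used in back-titration = 0.03818 × 0.4396 = 0.01678 mol
n(HCl) left over = 0.01678 mol (1:1 ratio)
n(HCl) consumed by analyte = 0.04872 − 0.01678 = 0.03194 mol
From the 1:2 ratio, n(Mg(OH)2) = 1/2 × 0.03194 = 0.01597 mol
mass of Mg(OH)2 = 0.01597 × 58.32 = 0.9313 g
% Mg(OH)2 = 0.9313 / 1.595 × 100 = 58.39 %

58.39 %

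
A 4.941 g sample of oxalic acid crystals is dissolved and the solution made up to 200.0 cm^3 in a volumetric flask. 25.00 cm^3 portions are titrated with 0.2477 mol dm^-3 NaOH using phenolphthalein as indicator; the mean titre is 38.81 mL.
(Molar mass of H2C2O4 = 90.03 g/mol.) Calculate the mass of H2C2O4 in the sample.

3.462 g

H2C2O4 + 2 NaOH → Na2C2O4 + 2 H2O
n(NaOH) per titration = 0.03881 × 0.2477 = 9.613 × 10^-3 mol
From the 1:2 ratio, n(H2C2O4) in each aliquot = 1/2 × 9.613 × 10^-3 = 4.807 × 10^-3 mol
n(H2C2O4) in the whole flask = 4.807 × 10^-3 × 200.0/25.00 = 0.03845 mol
mass of H2C2O4 = 0.03845 × 90.03 = 3.462 g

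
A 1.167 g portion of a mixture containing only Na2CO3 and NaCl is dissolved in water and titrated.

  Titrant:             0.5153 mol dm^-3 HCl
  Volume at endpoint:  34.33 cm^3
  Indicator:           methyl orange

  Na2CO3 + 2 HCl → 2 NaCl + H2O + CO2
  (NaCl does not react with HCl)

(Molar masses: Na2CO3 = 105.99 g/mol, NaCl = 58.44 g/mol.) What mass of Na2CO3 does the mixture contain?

n(HCl) = 0.03433 × 0.5153 = 0.01769 mol
Let x = n(Na2CO3), y = n(NaCl).
Titrant: 2x = 0.01769;  mass: 105.99x + 58.44y = 1.167
Solving, x = 8.845 × 10^-3 mol, y = 3.927 × 10^-3 mol
mass of Na2CO3 = 8.845 × 10^-3 × 105.99 = 0.9375 g

0.9375 g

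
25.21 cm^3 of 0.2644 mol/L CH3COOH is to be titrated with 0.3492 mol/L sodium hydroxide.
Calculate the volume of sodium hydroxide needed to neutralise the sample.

19.09 mL

CH3COOH + NaOH → CH3COONa + H2O
n(CH3COOH) = 0.02521 L × 0.2644 mol/L = 6.666 × 10^-3 mol
n(NaOH) = 6.666 × 10^-3 mol (1:1 stoichiometry)
V(NaOH) = 6.666 × 10^-3 mol / 0.3492 mol/L = 0.01909 L = 19.09 mL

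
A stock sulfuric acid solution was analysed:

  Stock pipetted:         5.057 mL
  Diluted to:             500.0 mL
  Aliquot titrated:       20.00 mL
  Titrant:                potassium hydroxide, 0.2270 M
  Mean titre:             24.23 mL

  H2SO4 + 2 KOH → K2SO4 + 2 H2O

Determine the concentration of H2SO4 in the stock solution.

n(KOH) = 0.02423 × 0.2270 = 5.500 × 10^-3 mol
From the 1:2 ratio, n(H2SO4) in the aliquot = 1/2 × 5.500 × 10^-3 = 2.750 × 10^-3 mol
[H2SO4]_dilute = 2.750 × 10^-3 / 0.02000 = 0.1375 mol/L
Dilution factor = 500.0 / 5.057 = 98.87
[H2SO4]_stock = 0.1375 × 98.87 = 13.60 mol/L

13.60 M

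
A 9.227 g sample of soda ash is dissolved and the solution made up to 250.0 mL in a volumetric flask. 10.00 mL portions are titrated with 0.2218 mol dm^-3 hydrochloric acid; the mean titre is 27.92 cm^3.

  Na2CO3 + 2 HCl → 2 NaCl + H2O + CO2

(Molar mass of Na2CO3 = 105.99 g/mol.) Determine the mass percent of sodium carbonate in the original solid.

n(HCl) per titration = 0.02792 × 0.2218 = 6.193 × 10^-3 mol
From the 1:2 ratio, n(Na2CO3) in each aliquot = 1/2 × 6.193 × 10^-3 = 3.096 × 10^-3 mol
n(Na2CO3) in the whole flask = 3.096 × 10^-3 × 250.0/10.00 = 0.07741 mol
mass of Na2CO3 = 0.07741 × 105.99 = 8.204 g
% Na2CO3 = 8.204 / 9.227 × 100 = 88.92 %

88.92 %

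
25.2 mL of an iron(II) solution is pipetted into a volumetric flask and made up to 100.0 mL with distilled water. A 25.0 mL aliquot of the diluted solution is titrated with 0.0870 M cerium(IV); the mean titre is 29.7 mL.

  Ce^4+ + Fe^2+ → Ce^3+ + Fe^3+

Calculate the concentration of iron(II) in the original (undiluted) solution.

0.410 M

n(Ce4+) = 0.0297 × 0.0870 = 2.58 × 10^-3 mol
n(Fe2+) in the aliquot = 2.58 × 10^-3 mol (1:1 ratio)
[Fe2+]_dilute = 2.58 × 10^-3 / 0.0250 = 0.103 mol/L
Dilution factor = 100.0 / 25.2 = 3.968
[Fe2+]_stock = 0.103 × 3.968 = 0.410 mol/L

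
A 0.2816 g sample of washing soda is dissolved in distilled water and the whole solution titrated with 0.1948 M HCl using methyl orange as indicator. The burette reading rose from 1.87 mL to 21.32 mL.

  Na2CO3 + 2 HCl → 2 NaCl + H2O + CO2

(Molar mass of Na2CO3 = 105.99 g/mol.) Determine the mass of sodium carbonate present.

n(HCl) = 0.01945 L × 0.1948 mol/L = 3.789 × 10^-3 mol
From the 1:2 ratio, n(Na2CO3) = 1/2 × 3.789 × 10^-3 = 1.894 × 10^-3 mol
mass of Na2CO3 = 1.894 × 10^-3 × 105.99 g/mol = 0.2008 g

0.2008 g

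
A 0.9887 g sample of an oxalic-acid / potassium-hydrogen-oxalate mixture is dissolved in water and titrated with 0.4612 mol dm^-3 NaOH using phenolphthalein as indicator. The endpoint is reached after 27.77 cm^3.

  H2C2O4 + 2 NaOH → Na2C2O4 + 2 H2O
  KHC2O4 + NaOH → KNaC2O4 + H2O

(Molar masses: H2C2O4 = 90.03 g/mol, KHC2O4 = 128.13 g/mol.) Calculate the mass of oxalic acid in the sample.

n(NaOH) = 0.02777 × 0.4612 = 0.01281 mol
Let x = n(H2C2O4), y = n(KHC2O4).
Titrant: 2x + 1y = 0.01281;  mass: 90.03x + 128.13y = 0.9887
Solving, x = 3.924 × 10^-3 mol, y = 4.959 × 10^-3 mol
mass of H2C2O4 = 3.924 × 10^-3 × 90.03 = 0.3533 g

0.3533 g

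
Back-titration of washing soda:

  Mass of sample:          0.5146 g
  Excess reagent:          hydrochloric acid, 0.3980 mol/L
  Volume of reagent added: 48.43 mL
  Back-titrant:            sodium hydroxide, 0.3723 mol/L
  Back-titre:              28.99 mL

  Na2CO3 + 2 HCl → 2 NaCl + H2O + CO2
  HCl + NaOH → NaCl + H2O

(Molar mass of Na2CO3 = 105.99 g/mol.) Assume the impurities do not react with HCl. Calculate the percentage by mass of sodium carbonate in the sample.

n(HCl) added = 0.04843 × 0.3980 = 0.01928 mol
n(NaOH) used in back-titration = 0.02899 × 0.3723 = 0.01079 mol
n(HCl) left over = 0.01079 mol (1:1 ratio)
n(HCl) consumed by analyte = 0.01928 − 0.01079 = 8.482 × 10^-3 mol
From the 1:2 ratio, n(Na2CO3) = 1/2 × 8.482 × 10^-3 = 4.241 × 10^-3 mol
mass of Na2CO3 = 4.241 × 10^-3 × 105.99 = 0.4495 g
% Na2CO3 = 0.4495 / 0.5146 × 100 = 87.35 %

87.35 %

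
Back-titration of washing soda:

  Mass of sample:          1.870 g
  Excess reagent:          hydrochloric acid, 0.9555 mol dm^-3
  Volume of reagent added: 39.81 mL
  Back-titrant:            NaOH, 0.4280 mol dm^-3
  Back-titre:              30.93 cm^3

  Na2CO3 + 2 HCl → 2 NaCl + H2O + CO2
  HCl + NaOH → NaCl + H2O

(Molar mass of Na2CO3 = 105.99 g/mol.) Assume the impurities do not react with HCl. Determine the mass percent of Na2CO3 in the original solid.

n(HCl) added = 0.03981 × 0.9555 = 0.03804 mol
n(NaOH) used in back-titration = 0.03093 × 0.4280 = 0.01324 mol
n(HCl) left over = 0.01324 mol (1:1 ratio)
n(HCl) consumed by analyte = 0.03804 − 0.01324 = 0.02480 mol
From the 1:2 ratio, n(Na2CO3) = 1/2 × 0.02480 = 0.01240 mol
mass of Na2CO3 = 0.01240 × 105.99 = 1.314 g
% Na2CO3 = 1.314 / 1.870 × 100 = 70.28 %

70.28 %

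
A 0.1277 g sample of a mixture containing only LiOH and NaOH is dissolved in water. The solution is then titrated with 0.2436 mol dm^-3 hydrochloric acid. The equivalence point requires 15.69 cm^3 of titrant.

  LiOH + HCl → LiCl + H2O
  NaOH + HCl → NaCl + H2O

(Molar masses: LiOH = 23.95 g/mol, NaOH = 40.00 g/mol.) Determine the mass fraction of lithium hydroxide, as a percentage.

n(HCl) = 0.01569 × 0.2436 = 3.822 × 10^-3 mol
Let x = n(LiOH), y = n(NaOH).
Titrant: 1x + 1y = 3.822 × 10^-3;  mass: 23.95x + 40.00y = 0.1277
Solving, x = 1.569 × 10^-3 mol, y = 2.253 × 10^-3 mol
mass of LiOH = 1.569 × 10^-3 × 23.95 = 0.03758 g
% LiOH = 0.03758 / 0.1277 × 100 = 29.43 %

29.43 %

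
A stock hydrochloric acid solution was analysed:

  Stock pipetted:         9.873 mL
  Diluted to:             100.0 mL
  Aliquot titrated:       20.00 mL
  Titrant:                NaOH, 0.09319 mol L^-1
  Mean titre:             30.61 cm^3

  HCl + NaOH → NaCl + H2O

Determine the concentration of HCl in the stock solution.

n(NaOH) = 0.03061 × 0.09319 = 2.853 × 10^-3 mol
n(HCl) in the aliquot = 2.853 × 10^-3 mol (1:1 ratio)
[HCl]_dilute = 2.853 × 10^-3 / 0.02000 = 0.1426 mol/L
Dilution factor = 100.0 / 9.873 = 10.13
[HCl]_stock = 0.1426 × 10.13 = 1.445 mol/L

1.445 mol/L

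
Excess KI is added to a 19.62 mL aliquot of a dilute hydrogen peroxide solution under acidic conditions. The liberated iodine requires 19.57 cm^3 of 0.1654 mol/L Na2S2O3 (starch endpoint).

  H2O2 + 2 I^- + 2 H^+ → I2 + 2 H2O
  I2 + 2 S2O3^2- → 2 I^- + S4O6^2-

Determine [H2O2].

0.08249 mol/L

n(S2O3^2-) = 0.01957 × 0.1654 = 3.237 × 10^-3 mol
n(I2) = n(S2O3^2-)/2 = 1.618 × 10^-3 mol
n(H2O2) in the aliquot = 1.618 × 10^-3 mol (1:1 ratio)
[H2O2] = 1.618 × 10^-3 / 0.01962 = 0.08249 mol/L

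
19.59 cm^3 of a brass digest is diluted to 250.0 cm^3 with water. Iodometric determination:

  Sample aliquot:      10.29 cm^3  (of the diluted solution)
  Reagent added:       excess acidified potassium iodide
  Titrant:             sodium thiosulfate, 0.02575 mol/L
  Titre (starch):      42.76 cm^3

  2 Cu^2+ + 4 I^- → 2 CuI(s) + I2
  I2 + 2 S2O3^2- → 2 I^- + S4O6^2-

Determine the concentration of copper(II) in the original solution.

1.366 mol/L

n(S2O3^2-) = 0.04276 × 0.02575 = 1.101 × 10^-3 mol
n(I2) = n(S2O3^2-)/2 = 5.505 × 10^-4 mol
From the 2:1 ratio, n(Cu2+) in the aliquot = 2/1 × 5.505 × 10^-4 = 1.101 × 10^-3 mol
[Cu2+]_dilute = 1.101 × 10^-3 / 0.01029 = 0.1070 mol/L
[Cu2+]_original = 0.1070 × 250.0/19.59 = 1.366 mol/L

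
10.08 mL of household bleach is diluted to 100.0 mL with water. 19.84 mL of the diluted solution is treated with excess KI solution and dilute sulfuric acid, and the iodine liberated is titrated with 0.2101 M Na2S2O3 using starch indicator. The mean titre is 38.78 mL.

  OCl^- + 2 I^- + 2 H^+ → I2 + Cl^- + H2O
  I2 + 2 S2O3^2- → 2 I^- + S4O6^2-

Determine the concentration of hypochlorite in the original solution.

n(S2O3^2-) = 0.03878 × 0.2101 = 8.148 × 10^-3 mol
n(I2) = n(S2O3^2-)/2 = 4.074 × 10^-3 mol
n(OCl^-) in the aliquot = 4.074 × 10^-3 mol (1:1 ratio)
[OCl^-]_dilute = 4.074 × 10^-3 / 0.01984 = 0.2053 mol/L
[OCl^-]_original = 0.2053 × 100.0/10.08 = 2.037 mol/L

2.037 M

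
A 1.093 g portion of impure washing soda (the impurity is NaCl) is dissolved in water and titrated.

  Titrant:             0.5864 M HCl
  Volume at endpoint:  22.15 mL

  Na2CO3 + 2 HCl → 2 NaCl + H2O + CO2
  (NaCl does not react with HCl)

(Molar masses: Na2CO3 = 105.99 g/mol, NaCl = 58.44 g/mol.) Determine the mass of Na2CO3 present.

0.6883 g

n(HCl) = 0.02215 × 0.5864 = 0.01299 mol
Let x = n(Na2CO3), y = n(NaCl).
Titrant: 2x = 0.01299;  mass: 105.99x + 58.44y = 1.093
Solving, x = 6.494 × 10^-3 mol, y = 6.924 × 10^-3 mol
mass of Na2CO3 = 6.494 × 10^-3 × 105.99 = 0.6883 g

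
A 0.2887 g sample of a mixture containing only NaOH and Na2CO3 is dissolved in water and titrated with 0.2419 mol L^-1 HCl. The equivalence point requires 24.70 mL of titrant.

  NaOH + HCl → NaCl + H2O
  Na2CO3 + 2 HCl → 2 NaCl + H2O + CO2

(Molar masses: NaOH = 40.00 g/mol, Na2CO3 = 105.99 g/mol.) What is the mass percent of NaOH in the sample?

29.79 %

n(HCl) = 0.02470 × 0.2419 = 5.975 × 10^-3 mol
Let x = n(NaOH), y = n(Na2CO3).
Titrant: 1x + 2y = 5.975 × 10^-3;  mass: 40.00x + 105.99y = 0.2887
Solving, x = 2.150 × 10^-3 mol, y = 1.912 × 10^-3 mol
mass of NaOH = 2.150 × 10^-3 × 40.00 = 0.08601 g
% NaOH = 0.08601 / 0.2887 × 100 = 29.79 %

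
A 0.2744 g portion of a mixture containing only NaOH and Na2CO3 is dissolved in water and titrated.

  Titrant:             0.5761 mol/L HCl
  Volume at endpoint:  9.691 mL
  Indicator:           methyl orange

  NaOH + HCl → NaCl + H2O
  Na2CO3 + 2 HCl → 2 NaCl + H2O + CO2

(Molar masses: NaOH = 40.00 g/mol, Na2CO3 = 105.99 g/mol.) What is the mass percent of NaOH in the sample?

n(HCl) = 0.009691 × 0.5761 = 5.583 × 10^-3 mol
Let x = n(NaOH), y = n(Na2CO3).
Titrant: 1x + 2y = 5.583 × 10^-3;  mass: 40.00x + 105.99y = 0.2744
Solving, x = 1.652 × 10^-3 mol, y = 1.965 × 10^-3 mol
mass of NaOH = 1.652 × 10^-3 × 40.00 = 0.06609 g
% NaOH = 0.06609 / 0.2744 × 100 = 24.08 %

24.08 %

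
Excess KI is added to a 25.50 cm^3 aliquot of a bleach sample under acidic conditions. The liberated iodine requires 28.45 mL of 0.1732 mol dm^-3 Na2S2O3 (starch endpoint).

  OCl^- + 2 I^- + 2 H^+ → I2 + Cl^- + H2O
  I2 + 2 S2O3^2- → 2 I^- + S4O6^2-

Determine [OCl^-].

n(S2O3^2-) = 0.02845 × 0.1732 = 4.928 × 10^-3 mol
n(I2) = n(S2O3^2-)/2 = 2.464 × 10^-3 mol
n(OCl^-) in the aliquot = 2.464 × 10^-3 mol (1:1 ratio)
[OCl^-] = 2.464 × 10^-3 / 0.02550 = 0.09662 mol/L

0.09662 mol/L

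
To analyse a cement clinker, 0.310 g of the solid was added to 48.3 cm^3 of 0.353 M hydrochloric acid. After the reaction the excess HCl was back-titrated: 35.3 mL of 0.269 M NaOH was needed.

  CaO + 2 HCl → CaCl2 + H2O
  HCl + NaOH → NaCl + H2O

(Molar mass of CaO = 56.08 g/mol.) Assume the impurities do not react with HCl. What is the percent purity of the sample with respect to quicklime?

68.3 %

n(HCl) added = 0.0483 × 0.353 = 0.0170 mol
n(NaOH) used in back-titration = 0.0353 × 0.269 = 9.50 × 10^-3 mol
n(HCl) left over = 9.50 × 10^-3 mol (1:1 ratio)
n(HCl) consumed by analyte = 0.0170 − 9.50 × 10^-3 = 7.55 × 10^-3 mol
From the 1:2 ratio, n(CaO) = 1/2 × 7.55 × 10^-3 = 3.78 × 10^-3 mol
mass of CaO = 3.78 × 10^-3 × 56.08 = 0.212 g
% CaO = 0.212 / 0.310 × 100 = 68.3 %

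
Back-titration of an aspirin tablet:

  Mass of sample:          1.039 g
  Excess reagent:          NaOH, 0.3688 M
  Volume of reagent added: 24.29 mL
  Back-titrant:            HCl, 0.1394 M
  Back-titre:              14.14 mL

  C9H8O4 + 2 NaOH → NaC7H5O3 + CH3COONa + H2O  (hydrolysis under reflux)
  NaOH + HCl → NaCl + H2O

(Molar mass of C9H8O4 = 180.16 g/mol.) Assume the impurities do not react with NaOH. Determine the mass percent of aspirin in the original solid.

60.58 %

n(NaOH) added = 0.02429 × 0.3688 = 8.958 × 10^-3 mol
n(HCl) used in back-titration = 0.01414 × 0.1394 = 1.971 × 10^-3 mol
n(NaOH) left over = 1.971 × 10^-3 mol (1:1 ratio)
n(NaOH) consumed by analyte = 8.958 × 10^-3 − 1.971 × 10^-3 = 6.987 × 10^-3 mol
From the 1:2 ratio, n(C9H8O4) = 1/2 × 6.987 × 10^-3 = 3.494 × 10^-3 mol
mass of C9H8O4 = 3.494 × 10^-3 × 180.16 = 0.6294 g
% C9H8O4 = 0.6294 / 1.039 × 100 = 60.58 %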